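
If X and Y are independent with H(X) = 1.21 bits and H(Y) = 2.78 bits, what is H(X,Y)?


For independent variables, H(X,Y) = H(X) + H(Y) = 1.21 + 2.78 = 3.99

3.99 bits


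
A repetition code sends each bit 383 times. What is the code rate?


Rate = k/n = 1/383

1/383


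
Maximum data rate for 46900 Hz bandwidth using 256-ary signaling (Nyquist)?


Rate = 2 * B * log2(M) = 2 * 46900 * 8.0 = 750400.0

750400.0 bps


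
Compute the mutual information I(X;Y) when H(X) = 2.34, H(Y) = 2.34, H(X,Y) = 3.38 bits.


I(X;Y) = H(X) + H(Y) - H(X,Y) = 2.34 + 2.34 - 3.38 = 1.3

1.3 bits


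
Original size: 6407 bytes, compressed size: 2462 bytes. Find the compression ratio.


Ratio = original / compressed = 6407 / 2462 = 2.6024

2.6024


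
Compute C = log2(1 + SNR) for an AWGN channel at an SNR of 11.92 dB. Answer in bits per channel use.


SNR_linear = 10^(11.92/10) = 15.5597; C = log2(1 + SNR_linear) = log2(1 + 15.5597) = 4.0496

4.0496 bits/channel use


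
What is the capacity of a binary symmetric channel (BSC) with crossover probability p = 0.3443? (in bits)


H(p) = -p*log2(p) - (1-p)*log2(1-p) = -0.3443*log2(0.3443) - 0.6557*log2(0.6557) = 0.529624 + 0.399251 = 0.9289. C = 1 - H(p) = 1 - 0.9289 = 0.0711

0.0711 bits


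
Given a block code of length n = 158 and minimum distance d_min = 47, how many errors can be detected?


Detection capability = d_min - 1 = 47 - 1 = 46

46 errors


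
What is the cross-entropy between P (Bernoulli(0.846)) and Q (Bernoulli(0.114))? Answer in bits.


H(P,Q) = -p*log2(q) - (1-p)*log2(1-q). -0.846*log2(0.114) = 2.650429; -0.154*log2(0.886) = 0.026892. H(P,Q) = 2.650429 + 0.026892 = 2.6773

2.6773 bits


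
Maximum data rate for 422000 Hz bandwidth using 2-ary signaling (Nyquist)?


Rate = 2 * B * log2(M) = 2 * 422000 * 1.0 = 844000.0

844000.0 bps


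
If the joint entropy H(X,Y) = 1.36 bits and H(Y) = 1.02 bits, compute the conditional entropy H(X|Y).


H(X|Y) = H(X,Y) - H(Y) = 1.36 - 1.02 = 0.34

0.34 bits


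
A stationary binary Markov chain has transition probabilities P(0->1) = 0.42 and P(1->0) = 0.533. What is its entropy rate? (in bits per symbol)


Stationary distribution: pi_0 = p10/(p01+p10) = 0.5593, pi_1 = 0.4407. Entropy rate H' = pi_0*H(p01) + pi_1*H(p10) = 0.5593*0.9815 + 0.4407*0.9969 = 0.9882

0.9882 bits/symbol


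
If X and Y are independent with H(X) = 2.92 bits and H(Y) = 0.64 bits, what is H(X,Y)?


For independent variables, H(X,Y) = H(X) + H(Y) = 2.92 + 0.64 = 3.56

3.56 bits


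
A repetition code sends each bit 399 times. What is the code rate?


Rate = k/n = 1/399

1/399


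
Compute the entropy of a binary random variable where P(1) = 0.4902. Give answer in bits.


H = -p*log2(p) - (1-p)*log2(1-p). -0.4902*log2(0.4902) = 0.504199; -0.5098*log2(0.5098) = 0.495524. H = 0.504199 + 0.495524 = 0.9997

0.9997 bits


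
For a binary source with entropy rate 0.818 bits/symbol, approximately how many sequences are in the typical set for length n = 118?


log2|A_typical| = nH = 118 * 0.818 = 96.524, so |A_typical| ~ 2^96.524 = 1.139e+29

1.139e+29


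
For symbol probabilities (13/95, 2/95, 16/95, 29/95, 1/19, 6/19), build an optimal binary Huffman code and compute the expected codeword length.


Huffman construction (repeatedly merge the two least-probable nodes; each merge adds 1 bit to every symbol beneath it): 2/95 + 1/19 = 7/95; 7/95 + 13/95 = 4/19; 16/95 + 4/19 = 36/95; 29/95 + 6/19 = 59/95; 36/95 + 59/95 = 1. Resulting codeword lengths (in the order the probabilities were given): (3, 4, 2, 2, 4, 2). L_avg = sum(p_i * l_i) = 13/95*3 + 2/95*4 + 16/95*2 + 29/95*2 + 1/19*4 + 6/19*2 = 217/95 = 2.2842

2.2842 bits


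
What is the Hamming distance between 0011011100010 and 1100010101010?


Count differing positions: ^ ^ ^ ^ . . ^ . . ^ . . . = 6 differences

6


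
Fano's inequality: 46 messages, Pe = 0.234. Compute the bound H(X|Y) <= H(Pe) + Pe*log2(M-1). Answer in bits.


H(Pe) = -Pe*log2(Pe) - (1-Pe)*log2(1-Pe) = -0.234*log2(0.234) - 0.766*log2(0.766) = 0.490328 + 0.294591 = 0.7849. Pe*log2(M-1) = 0.234*log2(45) = 1.285094. Bound = H(Pe) + Pe*log2(M-1) = 0.490328 + 0.294591 + 1.285094 = 2.07

2.07 bits


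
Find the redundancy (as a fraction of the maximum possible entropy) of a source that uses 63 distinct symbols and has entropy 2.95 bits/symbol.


H_max = log2(K) = log2(63) = 5.9773 bits/symbol. Redundancy = 1 - H/H_max = 1 - 2.95/5.9773 = 1 - 0.4935 = 0.5065

0.5065


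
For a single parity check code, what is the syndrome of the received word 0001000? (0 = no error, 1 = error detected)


Syndrome = XOR of all bits = 0 XOR 0 XOR 0 XOR 1 XOR 0 XOR 0 XOR 0 = 1

1


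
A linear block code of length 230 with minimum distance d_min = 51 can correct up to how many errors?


Correction capability = floor((d-1)/2) = floor((51-1)/2) = 25

25 errors


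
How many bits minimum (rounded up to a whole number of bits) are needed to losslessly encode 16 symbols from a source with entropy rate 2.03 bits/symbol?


Minimum bits >= n * H = 16 * 2.03 = 32.48, rounded up to a whole number of bits = 33

33 bits


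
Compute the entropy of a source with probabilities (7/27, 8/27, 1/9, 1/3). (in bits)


H = -sum(p_i * log2(p_i)). Terms: -(7/27)*log2(7/27) = 0.504916; -(8/27)*log2(8/27) = 0.519967; -(1/9)*log2(1/9) = 0.352214; -(1/3)*log2(1/3) = 0.528321. H = 0.504916 + 0.519967 + 0.352214 + 0.528321 = 1.9054

1.9054 bits


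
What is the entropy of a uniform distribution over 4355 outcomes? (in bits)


H = log2(n) = log2(4355) = 12.0885

12.0885 bits


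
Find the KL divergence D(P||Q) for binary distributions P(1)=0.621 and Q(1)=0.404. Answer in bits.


KL = p*log2(p/q) + (1-p)*log2((1-p)/(1-q)) = 0.621*log2(0.621/0.404) + 0.379*log2(0.379/0.596) = 0.1376

0.1376 bits


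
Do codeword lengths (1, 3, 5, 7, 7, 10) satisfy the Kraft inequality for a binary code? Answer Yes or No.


Kraft sum = sum(2^(-l_i)) = 0.6729, need <= 1. Result: satisfied (a binary prefix-free code with these lengths exists)

Yes


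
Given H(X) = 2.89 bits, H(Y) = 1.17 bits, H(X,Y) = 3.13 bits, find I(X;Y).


I(X;Y) = H(X) + H(Y) - H(X,Y) = 2.89 + 1.17 - 3.13 = 0.93

0.93 bits


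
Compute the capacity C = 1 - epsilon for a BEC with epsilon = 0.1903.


C = 1 - epsilon = 1 - 0.1903 = 0.8097

0.8097 bits


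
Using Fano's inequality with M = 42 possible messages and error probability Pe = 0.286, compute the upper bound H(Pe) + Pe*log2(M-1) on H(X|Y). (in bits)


H(Pe) = -Pe*log2(Pe) - (1-Pe)*log2(1-Pe) = -0.286*log2(0.286) - 0.714*log2(0.714) = 0.516491 + 0.347007 = 0.8635. Pe*log2(M-1) = 0.286*log2(41) = 1.532260. Bound = H(Pe) + Pe*log2(M-1) = 0.516491 + 0.347007 + 1.532260 = 2.3958

2.3958 bits


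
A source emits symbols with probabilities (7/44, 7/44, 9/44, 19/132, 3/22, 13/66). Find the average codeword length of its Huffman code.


Huffman construction (repeatedly merge the two least-probable nodes; each merge adds 1 bit to every symbol beneath it): 3/22 + 19/132 = 37/132; 7/44 + 7/44 = 7/22; 13/66 + 9/44 = 53/132; 37/132 + 7/22 = 79/132; 53/132 + 79/132 = 1. Resulting codeword lengths (in the order the probabilities were given): (3, 3, 2, 3, 3, 2). L_avg = sum(p_i * l_i) = 7/44*3 + 7/44*3 + 9/44*2 + 19/132*3 + 3/22*3 + 13/66*2 = 343/132 = 2.5985

2.5985 bits


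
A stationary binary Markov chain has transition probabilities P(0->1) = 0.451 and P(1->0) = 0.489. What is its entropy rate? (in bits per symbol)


Stationary distribution: pi_0 = p10/(p01+p10) = 0.5202, pi_1 = 0.4798. Entropy rate H' = pi_0*H(p01) + pi_1*H(p10) = 0.5202*0.9931 + 0.4798*0.9997 = 0.9962

0.9962 bits/symbol


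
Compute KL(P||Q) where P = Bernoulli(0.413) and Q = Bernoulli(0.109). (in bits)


KL = p*log2(p/q) + (1-p)*log2((1-p)/(1-q)) = 0.413*log2(0.413/0.109) + 0.587*log2(0.587/0.891) = 0.4403

0.4403 bits


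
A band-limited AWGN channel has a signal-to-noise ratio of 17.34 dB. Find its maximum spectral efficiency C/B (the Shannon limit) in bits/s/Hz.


SNR_linear = 10^(17.34/10) = 54.2001; C/B = log2(1 + SNR_linear) = log2(1 + 54.2001) = 5.7866

5.7866 bits/s/Hz


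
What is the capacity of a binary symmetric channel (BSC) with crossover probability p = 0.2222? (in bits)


H(p) = -p*log2(p) - (1-p)*log2(1-p) = -0.2222*log2(0.2222) - 0.7778*log2(0.7778) = 0.482189 + 0.281975 = 0.7642. C = 1 - H(p) = 1 - 0.7642 = 0.2358

0.2358 bits


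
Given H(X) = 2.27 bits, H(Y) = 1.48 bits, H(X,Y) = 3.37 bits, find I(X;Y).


I(X;Y) = H(X) + H(Y) - H(X,Y) = 2.27 + 1.48 - 3.37 = 0.38

0.38 bits


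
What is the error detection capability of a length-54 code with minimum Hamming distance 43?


Detection capability = d_min - 1 = 43 - 1 = 42

42 errors


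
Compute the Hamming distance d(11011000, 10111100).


Count differing positions: . ^ ^ . . ^ . . = 3 differences

3


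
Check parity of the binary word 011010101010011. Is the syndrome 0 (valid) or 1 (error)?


Syndrome = XOR of all bits = 0 XOR 1 XOR 1 XOR 0 XOR 1 XOR 0 XOR 1 XOR 0 XOR 1 XOR 0 XOR 1 XOR 0 XOR 0 XOR 1 XOR 1 = 0

0


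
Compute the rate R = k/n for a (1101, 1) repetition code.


Rate = k/n = 1/1101

1/1101


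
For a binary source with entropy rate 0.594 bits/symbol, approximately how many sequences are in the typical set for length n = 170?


log2|A_typical| = nH = 170 * 0.594 = 100.98, so |A_typical| ~ 2^100.98 = 2.500e+30

2.500e+30


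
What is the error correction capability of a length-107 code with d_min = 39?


Correction capability = floor((d-1)/2) = floor((39-1)/2) = 19

19 errors


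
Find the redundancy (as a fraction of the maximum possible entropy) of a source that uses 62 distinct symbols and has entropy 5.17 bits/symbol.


H_max = log2(K) = log2(62) = 5.9542 bits/symbol. Redundancy = 1 - H/H_max = 1 - 5.17/5.9542 = 1 - 0.8683 = 0.1317

0.1317


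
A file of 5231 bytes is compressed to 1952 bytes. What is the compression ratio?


Ratio = original / compressed = 5231 / 1952 = 2.6798

2.6798


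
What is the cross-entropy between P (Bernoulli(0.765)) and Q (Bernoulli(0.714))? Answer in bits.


H(P,Q) = -p*log2(q) - (1-p)*log2(1-q). -0.765*log2(0.714) = 0.371793; -0.235*log2(0.286) = 0.424390. H(P,Q) = 0.371793 + 0.424390 = 0.7962

0.7962 bits


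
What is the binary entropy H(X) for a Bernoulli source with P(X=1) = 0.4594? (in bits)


H = -p*log2(p) - (1-p)*log2(1-p). -0.4594*log2(0.4594) = 0.515528; -0.5406*log2(0.5406) = 0.479710. H = 0.515528 + 0.479710 = 0.9952

0.9952 bits


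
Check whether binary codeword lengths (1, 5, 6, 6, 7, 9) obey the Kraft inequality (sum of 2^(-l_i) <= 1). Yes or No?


Kraft sum = sum(2^(-l_i)) = 0.5723, need <= 1. Result: satisfied (a binary prefix-free code with these lengths exists)

Yes


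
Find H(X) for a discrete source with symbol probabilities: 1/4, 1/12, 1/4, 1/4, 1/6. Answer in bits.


H = -sum(p_i * log2(p_i)). Terms: -(1/4)*log2(1/4) = 0.500000; -(1/12)*log2(1/12) = 0.298747; -(1/4)*log2(1/4) = 0.500000; -(1/4)*log2(1/4) = 0.500000; -(1/6)*log2(1/6) = 0.430827. H = 0.500000 + 0.298747 + 0.500000 + 0.500000 + 0.430827 = 2.2296

2.2296 bits


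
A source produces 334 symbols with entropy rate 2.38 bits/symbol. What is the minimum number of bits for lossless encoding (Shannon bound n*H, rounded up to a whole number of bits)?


Minimum bits >= n * H = 334 * 2.38 = 794.92, rounded up to a whole number of bits = 795

795 bits


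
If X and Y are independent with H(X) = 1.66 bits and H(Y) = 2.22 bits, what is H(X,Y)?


For independent variables, H(X,Y) = H(X) + H(Y) = 1.66 + 2.22 = 3.88

3.88 bits


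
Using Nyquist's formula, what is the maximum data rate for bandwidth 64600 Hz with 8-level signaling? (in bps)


Rate = 2 * B * log2(M) = 2 * 64600 * 3.0 = 387600.0

387600.0 bps


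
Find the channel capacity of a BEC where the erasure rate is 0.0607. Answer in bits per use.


C = 1 - epsilon = 1 - 0.0607 = 0.9393

0.9393 bits


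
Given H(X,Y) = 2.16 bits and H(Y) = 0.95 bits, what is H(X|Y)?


H(X|Y) = H(X,Y) - H(Y) = 2.16 - 0.95 = 1.21

1.21 bits


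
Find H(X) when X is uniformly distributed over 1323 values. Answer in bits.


H = log2(n) = log2(1323) = 10.3696

10.3696 bits


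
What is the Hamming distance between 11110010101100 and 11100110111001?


Count differing positions: . . . ^ . ^ . . . ^ . ^ . ^ = 5 differences

5


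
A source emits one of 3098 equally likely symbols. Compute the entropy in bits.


H = log2(n) = log2(3098) = 11.5971

11.5971 bits


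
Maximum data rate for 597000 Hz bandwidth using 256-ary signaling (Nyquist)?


Rate = 2 * B * log2(M) = 2 * 597000 * 8.0 = 9552000.0

9552000.0 bps


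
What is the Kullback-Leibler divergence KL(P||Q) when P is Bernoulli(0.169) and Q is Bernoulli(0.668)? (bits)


KL = p*log2(p/q) + (1-p)*log2((1-p)/(1-q)) = 0.169*log2(0.169/0.668) + 0.831*log2(0.831/0.332) = 0.7649

0.7649 bits


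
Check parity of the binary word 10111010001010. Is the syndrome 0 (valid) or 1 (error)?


Syndrome = XOR of all bits = 1 XOR 0 XOR 1 XOR 1 XOR 1 XOR 0 XOR 1 XOR 0 XOR 0 XOR 0 XOR 1 XOR 0 XOR 1 XOR 0 = 1

1


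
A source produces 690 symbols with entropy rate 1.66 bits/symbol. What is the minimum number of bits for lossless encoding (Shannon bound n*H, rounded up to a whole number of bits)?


Minimum bits >= n * H = 690 * 1.66 = 1145.4, rounded up to a whole number of bits = 1146

1146 bits


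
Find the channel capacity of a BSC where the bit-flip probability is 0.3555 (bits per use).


H(p) = -p*log2(p) - (1-p)*log2(1-p) = -0.3555*log2(0.3555) - 0.6445*log2(0.6445) = 0.530434 + 0.408450 = 0.9389. C = 1 - H(p) = 1 - 0.9389 = 0.0611

0.0611 bits


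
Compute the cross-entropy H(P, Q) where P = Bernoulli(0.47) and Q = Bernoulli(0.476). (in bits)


H(P,Q) = -p*log2(q) - (1-p)*log2(1-q). -0.47*log2(0.476) = 0.503354; -0.53*log2(0.524) = 0.494151. H(P,Q) = 0.503354 + 0.494151 = 0.9975

0.9975 bits


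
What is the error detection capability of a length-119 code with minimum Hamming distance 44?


Detection capability = d_min - 1 = 44 - 1 = 43

43 errors


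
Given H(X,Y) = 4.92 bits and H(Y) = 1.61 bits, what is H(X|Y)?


H(X|Y) = H(X,Y) - H(Y) = 4.92 - 1.61 = 3.31

3.31 bits


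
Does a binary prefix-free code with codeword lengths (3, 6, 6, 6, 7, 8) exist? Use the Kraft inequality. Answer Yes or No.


Kraft sum = sum(2^(-l_i)) = 0.1836, need <= 1. Result: satisfied (a binary prefix-free code with these lengths exists)

Yes


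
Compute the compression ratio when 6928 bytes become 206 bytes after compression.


Ratio = original / compressed = 6928 / 206 = 33.6311

33.6311


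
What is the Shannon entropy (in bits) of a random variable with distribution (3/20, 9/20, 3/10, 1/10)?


H = -sum(p_i * log2(p_i)). Terms: -(3/20)*log2(3/20) = 0.410545; -(9/20)*log2(9/20) = 0.518401; -(3/10)*log2(3/10) = 0.521090; -(1/10)*log2(1/10) = 0.332193. H = 0.410545 + 0.518401 + 0.521090 + 0.332193 = 1.7822

1.7822 bits


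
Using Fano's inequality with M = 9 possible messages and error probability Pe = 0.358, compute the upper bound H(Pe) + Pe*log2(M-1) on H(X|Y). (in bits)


H(Pe) = -Pe*log2(Pe) - (1-Pe)*log2(1-Pe) = -0.358*log2(0.358) - 0.642*log2(0.642) = 0.530545 + 0.410466 = 0.941. Pe*log2(M-1) = 0.358*log2(8) = 1.074000. Bound = H(Pe) + Pe*log2(M-1) = 0.530545 + 0.410466 + 1.074000 = 2.015

2.015 bits


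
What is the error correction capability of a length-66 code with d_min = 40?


Correction capability = floor((d-1)/2) = floor((40-1)/2) = 19

19 errors


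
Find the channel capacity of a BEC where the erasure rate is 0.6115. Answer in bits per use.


C = 1 - epsilon = 1 - 0.6115 = 0.3885

0.3885 bits


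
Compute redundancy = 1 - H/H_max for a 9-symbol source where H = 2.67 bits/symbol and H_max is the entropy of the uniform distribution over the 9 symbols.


H_max = log2(K) = log2(9) = 3.1699 bits/symbol. Redundancy = 1 - H/H_max = 1 - 2.67/3.1699 = 1 - 0.8423 = 0.1577

0.1577


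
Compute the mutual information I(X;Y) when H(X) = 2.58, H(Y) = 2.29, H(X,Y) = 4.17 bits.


I(X;Y) = H(X) + H(Y) - H(X,Y) = 2.58 + 2.29 - 4.17 = 0.7

0.7 bits


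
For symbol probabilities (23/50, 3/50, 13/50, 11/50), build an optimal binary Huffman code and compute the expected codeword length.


Huffman construction (repeatedly merge the two least-probable nodes; each merge adds 1 bit to every symbol beneath it): 3/50 + 11/50 = 7/25; 13/50 + 7/25 = 27/50; 23/50 + 27/50 = 1. Resulting codeword lengths (in the order the probabilities were given): (1, 3, 2, 3). L_avg = sum(p_i * l_i) = 23/50*1 + 3/50*3 + 13/50*2 + 11/50*3 = 91/50 = 1.82

1.82 bits


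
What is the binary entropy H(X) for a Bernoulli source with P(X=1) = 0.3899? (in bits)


H = -p*log2(p) - (1-p)*log2(1-p). -0.3899*log2(0.3899) = 0.529805; -0.6101*log2(0.6101) = 0.434930. H = 0.529805 + 0.434930 = 0.9647

0.9647 bits


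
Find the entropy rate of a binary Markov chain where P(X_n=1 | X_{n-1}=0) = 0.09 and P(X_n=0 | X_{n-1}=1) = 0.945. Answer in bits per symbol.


Stationary distribution: pi_0 = p10/(p01+p10) = 0.913, pi_1 = 0.087. Entropy rate H' = pi_0*H(p01) + pi_1*H(p10) = 0.913*0.4365 + 0.087*0.3073 = 0.4252

0.4252 bits/symbol


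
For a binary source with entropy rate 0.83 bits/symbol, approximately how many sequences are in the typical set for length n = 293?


log2|A_typical| = nH = 293 * 0.83 = 243.19, so |A_typical| ~ 2^243.19 = 1.612e+73

1.612e+73


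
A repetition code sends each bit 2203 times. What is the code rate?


Rate = k/n = 1/2203

1/2203


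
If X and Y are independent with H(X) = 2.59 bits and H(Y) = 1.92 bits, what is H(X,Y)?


For independent variables, H(X,Y) = H(X) + H(Y) = 2.59 + 1.92 = 4.51

4.51 bits


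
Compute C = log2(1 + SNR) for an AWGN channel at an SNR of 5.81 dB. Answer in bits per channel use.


SNR_linear = 10^(5.81/10) = 3.8107; C = log2(1 + SNR_linear) = log2(1 + 3.8107) = 2.2662

2.2662 bits/channel use


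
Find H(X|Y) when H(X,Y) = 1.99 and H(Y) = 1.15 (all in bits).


H(X|Y) = H(X,Y) - H(Y) = 1.99 - 1.15 = 0.84

0.84 bits


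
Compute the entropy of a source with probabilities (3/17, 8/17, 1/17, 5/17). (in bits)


H = -sum(p_i * log2(p_i)). Terms: -(3/17)*log2(3/17) = 0.441618; -(8/17)*log2(8/17) = 0.511747; -(1/17)*log2(1/17) = 0.240439; -(5/17)*log2(5/17) = 0.519275. H = 0.441618 + 0.511747 + 0.240439 + 0.519275 = 1.7131

1.7131 bits


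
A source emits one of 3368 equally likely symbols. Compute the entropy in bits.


H = log2(n) = log2(3368) = 11.7177

11.7177 bits


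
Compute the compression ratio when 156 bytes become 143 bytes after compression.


Ratio = original / compressed = 156 / 143 = 1.0909

1.0909


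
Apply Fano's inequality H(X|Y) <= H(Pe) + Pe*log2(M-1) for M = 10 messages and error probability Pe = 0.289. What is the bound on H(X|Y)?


H(Pe) = -Pe*log2(Pe) - (1-Pe)*log2(1-Pe) = -0.289*log2(0.289) - 0.711*log2(0.711) = 0.517558 + 0.349868 = 0.8674. Pe*log2(M-1) = 0.289*log2(9) = 0.916108. Bound = H(Pe) + Pe*log2(M-1) = 0.517558 + 0.349868 + 0.916108 = 1.7835

1.7835 bits


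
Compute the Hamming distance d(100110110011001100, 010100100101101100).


Count differing positions: ^ ^ . . ^ . . ^ . ^ ^ . ^ . . . . . = 7 differences

7


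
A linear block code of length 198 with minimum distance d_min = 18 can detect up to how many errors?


Detection capability = d_min - 1 = 18 - 1 = 17

17 errors


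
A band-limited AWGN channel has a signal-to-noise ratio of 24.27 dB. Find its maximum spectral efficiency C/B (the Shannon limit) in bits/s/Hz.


SNR_linear = 10^(24.27/10) = 267.3006; C/B = log2(1 + SNR_linear) = log2(1 + 267.3006) = 8.0677

8.0677 bits/s/Hz


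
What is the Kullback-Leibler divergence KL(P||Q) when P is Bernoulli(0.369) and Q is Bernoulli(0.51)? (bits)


KL = p*log2(p/q) + (1-p)*log2((1-p)/(1-q)) = 0.369*log2(0.369/0.51) + 0.631*log2(0.631/0.49) = 0.0579

0.0579 bits


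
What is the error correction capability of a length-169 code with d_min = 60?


Correction capability = floor((d-1)/2) = floor((60-1)/2) = 29

29 errors


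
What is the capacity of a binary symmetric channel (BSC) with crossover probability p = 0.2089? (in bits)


H(p) = -p*log2(p) - (1-p)*log2(1-p) = -0.2089*log2(0.2089) - 0.7911*log2(0.7911) = 0.471929 + 0.267446 = 0.7394. C = 1 - H(p) = 1 - 0.7394 = 0.2606

0.2606 bits


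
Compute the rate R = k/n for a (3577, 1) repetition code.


Rate = k/n = 1/3577

1/3577


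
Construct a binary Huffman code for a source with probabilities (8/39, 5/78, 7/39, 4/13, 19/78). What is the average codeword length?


Huffman construction (repeatedly merge the two least-probable nodes; each merge adds 1 bit to every symbol beneath it): 5/78 + 7/39 = 19/78; 8/39 + 19/78 = 35/78; 19/78 + 4/13 = 43/78; 35/78 + 43/78 = 1. Resulting codeword lengths (in the order the probabilities were given): (2, 3, 3, 2, 2). L_avg = sum(p_i * l_i) = 8/39*2 + 5/78*3 + 7/39*3 + 4/13*2 + 19/78*2 = 175/78 = 2.2436

2.2436 bits


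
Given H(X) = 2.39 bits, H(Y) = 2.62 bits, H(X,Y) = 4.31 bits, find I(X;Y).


I(X;Y) = H(X) + H(Y) - H(X,Y) = 2.39 + 2.62 - 4.31 = 0.7

0.7 bits


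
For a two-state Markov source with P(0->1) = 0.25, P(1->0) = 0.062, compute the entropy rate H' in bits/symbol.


Stationary distribution: pi_0 = p10/(p01+p10) = 0.1987, pi_1 = 0.8013. Entropy rate H' = pi_0*H(p01) + pi_1*H(p10) = 0.1987*0.8113 + 0.8013*0.3353 = 0.4299

0.4299 bits/symbol


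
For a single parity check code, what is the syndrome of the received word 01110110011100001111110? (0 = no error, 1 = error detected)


Syndrome = XOR of all bits = 0 XOR 1 XOR 1 XOR 1 XOR 0 XOR 1 XOR 1 XOR 0 XOR 0 XOR 1 XOR 1 XOR 1 XOR 0 XOR 0 XOR 0 XOR 0 XOR 1 XOR 1 XOR 1 XOR 1 XOR 1 XOR 1 XOR 0 = 0

0


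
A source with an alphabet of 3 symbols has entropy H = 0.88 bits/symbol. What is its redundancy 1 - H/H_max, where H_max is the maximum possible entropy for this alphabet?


H_max = log2(K) = log2(3) = 1.585 bits/symbol. Redundancy = 1 - H/H_max = 1 - 0.88/1.585 = 1 - 0.5552 = 0.4448

0.4448


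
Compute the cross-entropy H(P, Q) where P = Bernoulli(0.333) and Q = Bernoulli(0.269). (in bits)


H(P,Q) = -p*log2(q) - (1-p)*log2(1-q). -0.333*log2(0.269) = 0.630809; -0.667*log2(0.731) = 0.301522. H(P,Q) = 0.630809 + 0.301522 = 0.9323

0.9323 bits


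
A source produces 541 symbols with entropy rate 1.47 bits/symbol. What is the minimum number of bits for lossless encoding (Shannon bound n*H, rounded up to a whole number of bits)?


Minimum bits >= n * H = 541 * 1.47 = 795.27, rounded up to a whole number of bits = 796

796 bits


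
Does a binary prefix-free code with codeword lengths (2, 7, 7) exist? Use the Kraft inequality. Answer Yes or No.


Kraft sum = sum(2^(-l_i)) = 0.2656, need <= 1. Result: satisfied (a binary prefix-free code with these lengths exists)

Yes


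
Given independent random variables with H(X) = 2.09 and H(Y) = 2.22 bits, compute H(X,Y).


For independent variables, H(X,Y) = H(X) + H(Y) = 2.09 + 2.22 = 4.31

4.31 bits


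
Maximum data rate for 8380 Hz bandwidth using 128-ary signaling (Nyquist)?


Rate = 2 * B * log2(M) = 2 * 8380 * 7.0 = 117320.0

117320.0 bps


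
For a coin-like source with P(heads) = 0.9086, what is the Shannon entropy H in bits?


H = -p*log2(p) - (1-p)*log2(1-p). -0.9086*log2(0.9086) = 0.125644; -0.0914*log2(0.0914) = 0.315482. H = 0.125644 + 0.315482 = 0.4411

0.4411 bits


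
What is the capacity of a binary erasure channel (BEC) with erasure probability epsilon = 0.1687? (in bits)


C = 1 - epsilon = 1 - 0.1687 = 0.8313

0.8313 bits


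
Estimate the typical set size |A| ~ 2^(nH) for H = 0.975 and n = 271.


log2|A_typical| = nH = 271 * 0.975 = 264.225, so |A_typical| ~ 2^264.225 = 3.465e+79

3.465e+79


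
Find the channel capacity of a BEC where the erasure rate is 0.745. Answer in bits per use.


C = 1 - epsilon = 1 - 0.745 = 0.255

0.255 bits


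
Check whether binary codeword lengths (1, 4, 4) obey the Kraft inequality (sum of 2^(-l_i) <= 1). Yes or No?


Kraft sum = sum(2^(-l_i)) = 0.625, need <= 1. Result: satisfied (a binary prefix-free code with these lengths exists)

Yes


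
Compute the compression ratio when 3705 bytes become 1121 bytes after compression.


Ratio = original / compressed = 3705 / 1121 = 3.3051

3.3051


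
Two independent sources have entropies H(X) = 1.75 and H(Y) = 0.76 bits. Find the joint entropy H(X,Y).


For independent variables, H(X,Y) = H(X) + H(Y) = 1.75 + 0.76 = 2.51

2.51 bits


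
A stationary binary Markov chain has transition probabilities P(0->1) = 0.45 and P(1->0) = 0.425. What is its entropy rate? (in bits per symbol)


Stationary distribution: pi_0 = p10/(p01+p10) = 0.4857, pi_1 = 0.5143. Entropy rate H' = pi_0*H(p01) + pi_1*H(p10) = 0.4857*0.9928 + 0.5143*0.9837 = 0.9881

0.9881 bits/symbol


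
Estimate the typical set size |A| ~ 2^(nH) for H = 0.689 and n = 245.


log2|A_typical| = nH = 245 * 0.689 = 168.805, so |A_typical| ~ 2^168.805 = 6.537e+50

6.537e+50


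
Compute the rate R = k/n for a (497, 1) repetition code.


Rate = k/n = 1/497

1/497


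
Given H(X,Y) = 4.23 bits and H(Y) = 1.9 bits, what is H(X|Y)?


H(X|Y) = H(X,Y) - H(Y) = 4.23 - 1.9 = 2.33

2.33 bits


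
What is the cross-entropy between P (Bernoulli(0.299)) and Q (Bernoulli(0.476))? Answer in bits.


H(P,Q) = -p*log2(q) - (1-p)*log2(1-q). -0.299*log2(0.476) = 0.320219; -0.701*log2(0.524) = 0.653585. H(P,Q) = 0.320219 + 0.653585 = 0.9738

0.9738 bits


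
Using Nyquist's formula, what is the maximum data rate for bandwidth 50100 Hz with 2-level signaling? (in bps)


Rate = 2 * B * log2(M) = 2 * 50100 * 1.0 = 100200.0

100200.0 bps


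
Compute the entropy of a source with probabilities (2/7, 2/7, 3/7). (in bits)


H = -sum(p_i * log2(p_i)). Terms: -(2/7)*log2(2/7) = 0.516387; -(2/7)*log2(2/7) = 0.516387; -(3/7)*log2(3/7) = 0.523882. H = 0.516387 + 0.516387 + 0.523882 = 1.5567

1.5567 bits


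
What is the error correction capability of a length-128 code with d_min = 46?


Correction capability = floor((d-1)/2) = floor((46-1)/2) = 22

22 errors


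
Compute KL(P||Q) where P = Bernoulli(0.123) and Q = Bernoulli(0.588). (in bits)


KL = p*log2(p/q) + (1-p)*log2((1-p)/(1-q)) = 0.123*log2(0.123/0.588) + 0.877*log2(0.877/0.412) = 0.6782

0.6782 bits


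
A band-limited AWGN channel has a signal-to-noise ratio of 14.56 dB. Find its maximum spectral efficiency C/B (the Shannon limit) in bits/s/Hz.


SNR_linear = 10^(14.56/10) = 28.5759; C/B = log2(1 + SNR_linear) = log2(1 + 28.5759) = 4.8864

4.8864 bits/s/Hz


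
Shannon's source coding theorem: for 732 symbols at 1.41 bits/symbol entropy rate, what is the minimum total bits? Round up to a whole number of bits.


Minimum bits >= n * H = 732 * 1.41 = 1032.12, rounded up to a whole number of bits = 1033

1033 bits


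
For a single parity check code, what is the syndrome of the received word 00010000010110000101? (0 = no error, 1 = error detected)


Syndrome = XOR of all bits = 0 XOR 0 XOR 0 XOR 1 XOR 0 XOR 0 XOR 0 XOR 0 XOR 0 XOR 1 XOR 0 XOR 1 XOR 1 XOR 0 XOR 0 XOR 0 XOR 0 XOR 1 XOR 0 XOR 1 = 0

0


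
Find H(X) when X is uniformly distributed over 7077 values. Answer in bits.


H = log2(n) = log2(7077) = 12.7889

12.7889 bits


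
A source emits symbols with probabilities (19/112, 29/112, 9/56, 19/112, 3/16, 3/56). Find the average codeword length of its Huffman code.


Huffman construction (repeatedly merge the two least-probable nodes; each merge adds 1 bit to every symbol beneath it): 3/56 + 9/56 = 3/14; 19/112 + 19/112 = 19/56; 3/16 + 3/14 = 45/112; 29/112 + 19/56 = 67/112; 45/112 + 67/112 = 1. Resulting codeword lengths (in the order the probabilities were given): (3, 2, 3, 3, 2, 3). L_avg = sum(p_i * l_i) = 19/112*3 + 29/112*2 + 9/56*3 + 19/112*3 + 3/16*2 + 3/56*3 = 143/56 = 2.5536

2.5536 bits


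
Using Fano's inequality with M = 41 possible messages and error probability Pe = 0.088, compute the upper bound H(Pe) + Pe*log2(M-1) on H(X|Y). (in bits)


H(Pe) = -Pe*log2(Pe) - (1-Pe)*log2(1-Pe) = -0.088*log2(0.088) - 0.912*log2(0.912) = 0.308559 + 0.121200 = 0.4298. Pe*log2(M-1) = 0.088*log2(40) = 0.468330. Bound = H(Pe) + Pe*log2(M-1) = 0.308559 + 0.121200 + 0.468330 = 0.8981

0.8981 bits


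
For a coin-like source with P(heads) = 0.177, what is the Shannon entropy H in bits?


H = -p*log2(p) - (1-p)*log2(1-p). -0.177*log2(0.177) = 0.442178; -0.823*log2(0.823) = 0.231292. H = 0.442178 + 0.231292 = 0.6735

0.6735 bits


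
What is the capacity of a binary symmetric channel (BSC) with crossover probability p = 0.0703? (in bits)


H(p) = -p*log2(p) - (1-p)*log2(1-p) = -0.0703*log2(0.0703) - 0.9297*log2(0.9297) = 0.269272 + 0.097770 = 0.367. C = 1 - H(p) = 1 - 0.367 = 0.633

0.633 bits


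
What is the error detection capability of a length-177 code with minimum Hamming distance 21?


Detection capability = d_min - 1 = 21 - 1 = 20

20 errors


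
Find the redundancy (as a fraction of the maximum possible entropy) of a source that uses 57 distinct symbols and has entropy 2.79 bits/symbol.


H_max = log2(K) = log2(57) = 5.8329 bits/symbol. Redundancy = 1 - H/H_max = 1 - 2.79/5.8329 = 1 - 0.4783 = 0.5217

0.5217


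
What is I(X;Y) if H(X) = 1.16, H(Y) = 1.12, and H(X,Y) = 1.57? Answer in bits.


I(X;Y) = H(X) + H(Y) - H(X,Y) = 1.16 + 1.12 - 1.57 = 0.71

0.71 bits


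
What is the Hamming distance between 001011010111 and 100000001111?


Count differing positions: ^ . ^ . ^ ^ . ^ ^ . . . = 6 differences

6


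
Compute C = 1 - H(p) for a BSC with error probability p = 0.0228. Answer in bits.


H(p) = -p*log2(p) - (1-p)*log2(1-p) = -0.0228*log2(0.0228) - 0.9772*log2(0.9772) = 0.124370 + 0.032516 = 0.1569. C = 1 - H(p) = 1 - 0.1569 = 0.8431

0.8431 bits


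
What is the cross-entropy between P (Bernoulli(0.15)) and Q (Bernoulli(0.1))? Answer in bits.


H(P,Q) = -p*log2(q) - (1-p)*log2(1-q). -0.15*log2(0.1) = 0.498289; -0.85*log2(0.9) = 0.129203. H(P,Q) = 0.498289 + 0.129203 = 0.6275

0.6275 bits


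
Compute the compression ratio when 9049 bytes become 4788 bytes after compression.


Ratio = original / compressed = 9049 / 4788 = 1.8899

1.8899


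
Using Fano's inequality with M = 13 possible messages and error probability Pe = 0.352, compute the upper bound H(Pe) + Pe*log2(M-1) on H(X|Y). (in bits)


H(Pe) = -Pe*log2(Pe) - (1-Pe)*log2(1-Pe) = -0.352*log2(0.352) - 0.648*log2(0.648) = 0.530236 + 0.405605 = 0.9358. Pe*log2(M-1) = 0.352*log2(12) = 1.261907. Bound = H(Pe) + Pe*log2(M-1) = 0.530236 + 0.405605 + 1.261907 = 2.1977

2.1977 bits


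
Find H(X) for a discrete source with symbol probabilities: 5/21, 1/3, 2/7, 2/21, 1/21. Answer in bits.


H = -sum(p_i * log2(p_i)). Terms: -(5/21)*log2(5/21) = 0.492950; -(1/3)*log2(1/3) = 0.528321; -(2/7)*log2(2/7) = 0.516387; -(2/21)*log2(2/21) = 0.323078; -(1/21)*log2(1/21) = 0.209158. H = 0.492950 + 0.528321 + 0.516387 + 0.323078 + 0.209158 = 2.0699

2.0699 bits


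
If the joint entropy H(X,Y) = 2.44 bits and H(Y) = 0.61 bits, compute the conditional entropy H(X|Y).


H(X|Y) = H(X,Y) - H(Y) = 2.44 - 0.61 = 1.83

1.83 bits


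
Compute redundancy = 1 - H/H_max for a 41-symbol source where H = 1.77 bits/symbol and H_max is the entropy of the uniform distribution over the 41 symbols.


H_max = log2(K) = log2(41) = 5.3576 bits/symbol. Redundancy = 1 - H/H_max = 1 - 1.77/5.3576 = 1 - 0.3304 = 0.6696

0.6696


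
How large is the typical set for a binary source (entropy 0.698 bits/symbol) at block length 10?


log2|A_typical| = nH = 10 * 0.698 = 6.98, so |A_typical| ~ 2^6.98 = 1.262e+02

1.262e+02


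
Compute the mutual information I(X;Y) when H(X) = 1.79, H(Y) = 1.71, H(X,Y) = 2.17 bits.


I(X;Y) = H(X) + H(Y) - H(X,Y) = 1.79 + 1.71 - 2.17 = 1.33

1.33 bits


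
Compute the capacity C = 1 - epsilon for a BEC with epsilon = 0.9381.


C = 1 - epsilon = 1 - 0.9381 = 0.0619

0.0619 bits


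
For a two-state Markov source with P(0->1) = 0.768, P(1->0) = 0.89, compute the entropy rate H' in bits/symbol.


Stationary distribution: pi_0 = p10/(p01+p10) = 0.5368, pi_1 = 0.4632. Entropy rate H' = pi_0*H(p01) + pi_1*H(p10) = 0.5368*0.7815 + 0.4632*0.4999 = 0.6511

0.6511 bits/symbol


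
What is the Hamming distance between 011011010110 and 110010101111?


Count differing positions: ^ . ^ . . ^ ^ ^ ^ . . ^ = 7 differences

7


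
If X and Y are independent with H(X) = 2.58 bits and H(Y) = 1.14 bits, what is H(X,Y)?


For independent variables, H(X,Y) = H(X) + H(Y) = 2.58 + 1.14 = 3.72

3.72 bits


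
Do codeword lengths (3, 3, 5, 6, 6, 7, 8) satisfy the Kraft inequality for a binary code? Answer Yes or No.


Kraft sum = sum(2^(-l_i)) = 0.3242, need <= 1. Result: satisfied (a binary prefix-free code with these lengths exists)

Yes


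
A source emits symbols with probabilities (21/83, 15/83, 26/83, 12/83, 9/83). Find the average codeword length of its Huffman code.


Huffman construction (repeatedly merge the two least-probable nodes; each merge adds 1 bit to every symbol beneath it): 9/83 + 12/83 = 21/83; 15/83 + 21/83 = 36/83; 21/83 + 26/83 = 47/83; 36/83 + 47/83 = 1. Resulting codeword lengths (in the order the probabilities were given): (2, 2, 2, 3, 3). L_avg = sum(p_i * l_i) = 21/83*2 + 15/83*2 + 26/83*2 + 12/83*3 + 9/83*3 = 187/83 = 2.253

2.253 bits


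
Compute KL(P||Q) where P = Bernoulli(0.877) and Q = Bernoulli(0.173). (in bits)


KL = p*log2(p/q) + (1-p)*log2((1-p)/(1-q)) = 0.877*log2(0.877/0.173) + 0.123*log2(0.123/0.827) = 1.7156

1.7156 bits


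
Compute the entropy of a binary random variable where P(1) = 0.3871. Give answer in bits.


H = -p*log2(p) - (1-p)*log2(1-p). -0.3871*log2(0.3871) = 0.530026; -0.6129*log2(0.6129) = 0.432877. H = 0.530026 + 0.432877 = 0.9629

0.9629 bits


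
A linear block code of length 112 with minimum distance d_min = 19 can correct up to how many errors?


Correction capability = floor((d-1)/2) = floor((19-1)/2) = 9

9 errors


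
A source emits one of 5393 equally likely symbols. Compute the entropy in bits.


H = log2(n) = log2(5393) = 12.3969

12.3969 bits


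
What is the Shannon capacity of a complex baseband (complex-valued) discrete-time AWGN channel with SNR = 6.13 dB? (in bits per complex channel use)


SNR_linear = 10^(6.13/10) = 4.102; C = log2(1 + SNR_linear) = log2(1 + 4.102) = 2.3511

2.3511 bits/channel use


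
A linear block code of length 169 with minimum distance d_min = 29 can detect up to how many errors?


Detection capability = d_min - 1 = 29 - 1 = 28

28 errors


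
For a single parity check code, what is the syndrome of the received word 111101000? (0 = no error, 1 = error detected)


Syndrome = XOR of all bits = 1 XOR 1 XOR 1 XOR 1 XOR 0 XOR 1 XOR 0 XOR 0 XOR 0 = 1

1


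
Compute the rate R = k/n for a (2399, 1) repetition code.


Rate = k/n = 1/2399

1/2399


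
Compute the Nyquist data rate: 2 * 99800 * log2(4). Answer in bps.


Rate = 2 * B * log2(M) = 2 * 99800 * 2.0 = 399200.0

399200.0 bps


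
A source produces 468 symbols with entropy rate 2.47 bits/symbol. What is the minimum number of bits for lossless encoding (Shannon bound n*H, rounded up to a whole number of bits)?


Minimum bits >= n * H = 468 * 2.47 = 1155.96, rounded up to a whole number of bits = 1156

1156 bits


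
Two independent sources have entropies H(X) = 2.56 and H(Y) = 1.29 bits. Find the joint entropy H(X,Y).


For independent variables, H(X,Y) = H(X) + H(Y) = 2.56 + 1.29 = 3.85

3.85 bits


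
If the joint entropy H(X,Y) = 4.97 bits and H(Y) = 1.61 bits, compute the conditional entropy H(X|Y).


H(X|Y) = H(X,Y) - H(Y) = 4.97 - 1.61 = 3.36

3.36 bits


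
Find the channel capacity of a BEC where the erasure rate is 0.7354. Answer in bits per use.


C = 1 - epsilon = 1 - 0.7354 = 0.2646

0.2646 bits


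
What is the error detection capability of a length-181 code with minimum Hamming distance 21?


Detection capability = d_min - 1 = 21 - 1 = 20

20 errors


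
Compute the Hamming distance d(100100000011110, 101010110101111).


Count differing positions: . . ^ ^ ^ . ^ ^ . ^ ^ . . . ^ = 8 differences

8


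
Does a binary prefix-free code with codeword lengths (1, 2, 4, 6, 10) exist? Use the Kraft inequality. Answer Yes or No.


Kraft sum = sum(2^(-l_i)) = 0.8291, need <= 1. Result: satisfied (a binary prefix-free code with these lengths exists)

Yes


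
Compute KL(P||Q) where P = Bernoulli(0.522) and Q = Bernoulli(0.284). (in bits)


KL = p*log2(p/q) + (1-p)*log2((1-p)/(1-q)) = 0.522*log2(0.522/0.284) + 0.478*log2(0.478/0.716) = 0.1797

0.1797 bits


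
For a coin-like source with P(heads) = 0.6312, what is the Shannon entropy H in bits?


H = -p*log2(p) - (1-p)*log2(1-p). -0.6312*log2(0.6312) = 0.419010; -0.3688*log2(0.3688) = 0.530736. H = 0.419010 + 0.530736 = 0.9497

0.9497 bits


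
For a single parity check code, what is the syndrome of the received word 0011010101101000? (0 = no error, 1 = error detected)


Syndrome = XOR of all bits = 0 XOR 0 XOR 1 XOR 1 XOR 0 XOR 1 XOR 0 XOR 1 XOR 0 XOR 1 XOR 1 XOR 0 XOR 1 XOR 0 XOR 0 XOR 0 = 1

1


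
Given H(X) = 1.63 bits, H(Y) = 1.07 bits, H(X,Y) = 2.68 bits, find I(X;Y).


I(X;Y) = H(X) + H(Y) - H(X,Y) = 1.63 + 1.07 - 2.68 = 0.02

0.02 bits


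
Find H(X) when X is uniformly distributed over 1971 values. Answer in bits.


H = log2(n) = log2(1971) = 10.9447

10.9447 bits


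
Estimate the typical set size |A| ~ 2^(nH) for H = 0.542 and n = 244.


log2|A_typical| = nH = 244 * 0.542 = 132.248, so |A_typical| ~ 2^132.248 = 6.466e+39

6.466e+39


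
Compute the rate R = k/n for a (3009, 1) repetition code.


Rate = k/n = 1/3009

1/3009


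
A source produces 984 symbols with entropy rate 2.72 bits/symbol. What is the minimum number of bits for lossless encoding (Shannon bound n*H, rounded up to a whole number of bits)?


Minimum bits >= n * H = 984 * 2.72 = 2676.48, rounded up to a whole number of bits = 2677

2677 bits


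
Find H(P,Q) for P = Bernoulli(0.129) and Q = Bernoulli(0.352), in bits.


H(P,Q) = -p*log2(q) - (1-p)*log2(1-q). -0.129*log2(0.352) = 0.194319; -0.871*log2(0.648) = 0.545189. H(P,Q) = 0.194319 + 0.545189 = 0.7395

0.7395 bits


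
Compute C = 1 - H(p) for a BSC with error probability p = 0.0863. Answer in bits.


H(p) = -p*log2(p) - (1-p)*log2(1-p) = -0.0863*log2(0.0863) - 0.9137*log2(0.9137) = 0.305027 + 0.118971 = 0.424. C = 1 - H(p) = 1 - 0.424 = 0.576

0.576 bits


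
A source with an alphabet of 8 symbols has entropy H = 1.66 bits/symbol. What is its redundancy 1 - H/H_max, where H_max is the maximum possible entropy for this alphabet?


H_max = log2(K) = log2(8) = 3.0 bits/symbol. Redundancy = 1 - H/H_max = 1 - 1.66/3.0 = 1 - 0.5533 = 0.4467

0.4467


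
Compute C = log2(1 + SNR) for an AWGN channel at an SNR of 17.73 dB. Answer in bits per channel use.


SNR_linear = 10^(17.73/10) = 59.2925; C = log2(1 + SNR_linear) = log2(1 + 59.2925) = 5.9139

5.9139 bits/channel use


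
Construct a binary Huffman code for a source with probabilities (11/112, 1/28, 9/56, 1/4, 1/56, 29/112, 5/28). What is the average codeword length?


Huffman construction (repeatedly merge the two least-probable nodes; each merge adds 1 bit to every symbol beneath it): 1/56 + 1/28 = 3/56; 3/56 + 11/112 = 17/112; 17/112 + 9/56 = 5/16; 5/28 + 1/4 = 3/7; 29/112 + 5/16 = 4/7; 3/7 + 4/7 = 1. Resulting codeword lengths (in the order the probabilities were given): (4, 5, 3, 2, 5, 2, 2). L_avg = sum(p_i * l_i) = 11/112*4 + 1/28*5 + 9/56*3 + 1/4*2 + 1/56*5 + 29/112*2 + 5/28*2 = 141/56 = 2.5179

2.5179 bits
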